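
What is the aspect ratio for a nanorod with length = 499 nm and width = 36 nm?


Aspect ratio AR = length / diameter
AR = 499 / 36
AR = 13.86

13.86


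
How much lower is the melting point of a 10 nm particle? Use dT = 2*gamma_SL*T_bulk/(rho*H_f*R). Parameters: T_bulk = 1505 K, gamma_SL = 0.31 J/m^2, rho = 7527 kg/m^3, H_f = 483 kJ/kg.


Radius R = 10/2 = 5 nm = 5e-09 m
Convert H_f = 483 kJ/kg = 483000 J/kg
dT = 2 * gamma_SL * T_bulk / (rho * H_f * R)
dT = 2 * 0.31 * 1505 / (7527 * 483000 * 5e-09)
dT = 51.3 K

51.3


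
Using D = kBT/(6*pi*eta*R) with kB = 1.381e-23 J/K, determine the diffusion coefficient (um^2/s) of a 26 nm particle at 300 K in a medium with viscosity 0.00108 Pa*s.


Radius R = 26/2 = 13 nm = 1.3e-08 m
D = kB*T / (6*pi*eta*R)
D = 1.381e-23 * 300 / (6 * pi * 0.00108 * 1.3e-08)
D = 1.56548e-11 m^2/s = 15.655 um^2/s

15.655


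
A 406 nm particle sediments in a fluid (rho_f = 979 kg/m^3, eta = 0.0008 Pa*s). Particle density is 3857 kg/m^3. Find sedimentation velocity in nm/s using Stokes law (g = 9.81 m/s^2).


Radius R = 406/2 nm = 2.03e-07 m
Density difference = 3857 - 979 = 2878 kg/m^3
v = 2 * R^2 * (rho_p - rho_f) * g / (9 * eta)
v = 2 * (2.03e-07)^2 * 2878 * 9.81 / (9 * 0.0008)
v = 3.23184e-07 m/s = 323.1836 nm/s

323.1836


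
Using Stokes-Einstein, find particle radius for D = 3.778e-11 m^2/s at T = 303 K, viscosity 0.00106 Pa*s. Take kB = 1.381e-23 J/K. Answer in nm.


Stokes-Einstein: R = kB*T / (6*pi*eta*D)
R = 1.381e-23 * 303 / (6 * pi * 0.00106 * 3.778e-11)
R = 5.54329e-09 m = 5.54 nm

5.54


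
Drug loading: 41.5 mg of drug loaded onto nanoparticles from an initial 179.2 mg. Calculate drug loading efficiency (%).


Drug loading efficiency = (drug loaded / drug initial) * 100
DLE = 41.5 / 179.2 * 100
DLE = 0.2316 * 100
DLE = 23.16%

23.16


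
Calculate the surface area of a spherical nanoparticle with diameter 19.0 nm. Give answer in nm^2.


Radius r = 19.0/2 = 9.5 nm
Surface area SA = 4 * pi * r^2
SA = 4 * pi * (9.5)^2
SA = 1134.11 nm^2

1134.11


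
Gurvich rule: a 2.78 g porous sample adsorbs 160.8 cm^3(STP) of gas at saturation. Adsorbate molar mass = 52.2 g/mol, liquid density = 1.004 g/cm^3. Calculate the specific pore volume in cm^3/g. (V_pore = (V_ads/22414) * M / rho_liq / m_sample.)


Moles adsorbed n = V_ads / 22414 = 160.8 / 22414 = 7.174088e-03 mol
Liquid volume V_liq = n * M / rho_liq = 7.174088e-03 * 52.2 / 1.004 = 0.37300 cm^3
Specific pore volume V_pore = V_liq / m_sample = 0.37300 / 2.78
V_pore = 0.1342 cm^3/g

0.1342


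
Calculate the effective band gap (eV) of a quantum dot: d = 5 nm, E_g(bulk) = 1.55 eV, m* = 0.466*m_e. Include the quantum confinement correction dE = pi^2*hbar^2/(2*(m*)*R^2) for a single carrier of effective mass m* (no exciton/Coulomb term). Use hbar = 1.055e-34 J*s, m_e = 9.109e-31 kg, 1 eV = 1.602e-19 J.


Radius R = 5/2 nm = 2.5e-09 m
Confinement energy dE = pi^2 * hbar^2 / (2 * m_eff * m_e * R^2)
dE = pi^2 * (1.055e-34)^2 / (2 * 0.466 * 9.109e-31 * (2.5e-09)^2) J, divided by 1.602e-19 J/eV
dE = 0.1292 eV
Total band gap = E_g(bulk) + dE = 1.55 + 0.1292 = 1.6792 eV

1.6792


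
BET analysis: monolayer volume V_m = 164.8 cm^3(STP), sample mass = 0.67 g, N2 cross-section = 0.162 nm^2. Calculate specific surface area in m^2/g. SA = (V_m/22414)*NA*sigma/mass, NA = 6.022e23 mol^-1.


Number of moles in monolayer = V_m / 22414 = 164.8 / 22414 = 0.00735255
Number of molecules = moles * NA = 0.00735255 * 6.022e23
SA = molecules * sigma / mass
SA = (164.8 / 22414) * 6.022e23 * 0.162e-18 / 0.67
SA = 1070.6 m^2/g

1070.6


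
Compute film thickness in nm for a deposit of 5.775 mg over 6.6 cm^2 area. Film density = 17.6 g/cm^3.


Convert: m = 5.775 mg = 5.7750e-06 kg, A = 6.6 cm^2 = 6.6000e-04 m^2, rho = 17.6 g/cm^3 = 17600 kg/m^3
t = m / (A * rho)
t = 5.7750e-06 / (6.6000e-04 * 17600)
t = 4.9716e-07 m = 497.2 nm

497.2


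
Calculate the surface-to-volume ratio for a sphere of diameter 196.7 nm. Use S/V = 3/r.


Radius r = 196.7/2 = 98.35 nm
S/V = 3 / r = 3 / 98.35
S/V = 0.0305 nm^-1

0.0305


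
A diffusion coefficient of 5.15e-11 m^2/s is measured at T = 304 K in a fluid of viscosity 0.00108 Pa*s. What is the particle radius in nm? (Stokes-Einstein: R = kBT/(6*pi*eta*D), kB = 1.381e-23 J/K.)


Stokes-Einstein: R = kB*T / (6*pi*eta*D)
R = 1.381e-23 * 304 / (6 * pi * 0.00108 * 5.15e-11)
R = 4.00438e-09 m = 4.0 nm

4.0


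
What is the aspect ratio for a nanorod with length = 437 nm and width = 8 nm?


Aspect ratio AR = length / diameter
AR = 437 / 8
AR = 54.62

54.62


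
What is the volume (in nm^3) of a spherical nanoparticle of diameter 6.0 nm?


Radius r = 6.0/2 = 3 nm
Volume V = (4/3) * pi * r^3
V = (4/3) * pi * (3)^3
V = 113.1 nm^3

113.1


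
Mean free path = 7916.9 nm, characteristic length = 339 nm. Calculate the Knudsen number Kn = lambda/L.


Knudsen number Kn = lambda / L
Kn = 7916.9 / 339
Kn = 23.3537

23.3537


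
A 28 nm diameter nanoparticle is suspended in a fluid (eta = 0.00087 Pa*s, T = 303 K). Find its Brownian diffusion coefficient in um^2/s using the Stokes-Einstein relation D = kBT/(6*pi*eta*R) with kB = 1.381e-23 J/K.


Radius R = 28/2 = 14 nm = 1.4e-08 m
D = kB*T / (6*pi*eta*R)
D = 1.381e-23 * 303 / (6 * pi * 0.00087 * 1.4e-08)
D = 1.82259e-11 m^2/s = 18.226 um^2/s

18.226


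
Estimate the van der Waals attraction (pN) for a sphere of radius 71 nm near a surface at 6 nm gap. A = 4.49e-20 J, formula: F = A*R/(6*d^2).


Convert to SI: R = 71 nm = 7.1e-08 m, d = 6 nm = 6e-09 m
F = A * R / (6 * d^2)
F = 4.49e-20 * 7.1e-08 / (6 * (6e-09)^2)
F = 1.47588e-11 N = 14.759 pN

14.759


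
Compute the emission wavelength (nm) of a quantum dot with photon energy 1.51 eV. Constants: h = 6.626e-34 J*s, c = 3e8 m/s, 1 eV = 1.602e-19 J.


Convert energy: E = 1.51 eV = 1.51 * 1.602e-19 = 2.41902e-19 J
lambda = h*c / E = 6.626e-34 * 3e8 / 2.41902e-19
lambda = 8.21738e-07 m = 821.7 nm

821.7


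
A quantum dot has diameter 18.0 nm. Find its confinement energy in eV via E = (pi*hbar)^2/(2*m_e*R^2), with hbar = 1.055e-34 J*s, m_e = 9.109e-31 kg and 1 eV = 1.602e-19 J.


Radius R = 18.0/2 = 9 nm = 9e-09 m
E = (pi * 1.055e-34)^2 / (2 * 9.109e-31 * (9e-09)^2)
E(J) = 7.44422e-22
E = E(J) / 1.602e-19 = 0.0046 eV

0.0046


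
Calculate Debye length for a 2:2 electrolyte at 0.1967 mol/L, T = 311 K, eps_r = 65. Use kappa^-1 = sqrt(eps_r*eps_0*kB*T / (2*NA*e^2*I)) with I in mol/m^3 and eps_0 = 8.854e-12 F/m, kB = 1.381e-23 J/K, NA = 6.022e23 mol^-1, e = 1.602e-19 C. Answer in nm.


Ionic strength I = 0.1967 * 2^2 * 1000 = 786.8 mol/m^3
kappa^-1 = sqrt(65 * 8.854e-12 * 1.381e-23 * 311 / (2 * 6.022e23 * (1.602e-19)^2 * 786.8))
kappa^-1 = 0.319 nm

0.319


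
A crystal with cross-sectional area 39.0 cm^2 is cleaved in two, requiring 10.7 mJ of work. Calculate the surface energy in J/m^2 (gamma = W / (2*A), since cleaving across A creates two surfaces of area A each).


Convert: A = 39.0 cm^2 = 0.0039 m^2, W = 10.7 mJ = 0.0107 J
Cleaving exposes two faces of area A, so total new surface = 2*A and gamma = W / (2*A)
gamma = 0.0107 / (2 * 0.0039)
gamma = 1.372 J/m^2

1.372


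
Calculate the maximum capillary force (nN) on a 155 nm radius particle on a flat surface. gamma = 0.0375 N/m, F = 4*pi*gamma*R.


Convert radius: R = 155 nm = 1.55e-07 m
F = 4 * pi * gamma * R
F = 4 * pi * 0.0375 * 1.55e-07
F = 7.3042e-08 N = 73.042 nN

73.042


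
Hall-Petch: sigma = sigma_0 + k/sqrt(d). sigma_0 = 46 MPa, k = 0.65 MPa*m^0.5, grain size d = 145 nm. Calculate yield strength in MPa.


d = 145 nm = 1.45e-07 m
sqrt(d) = 0.0003807887
Hall-Petch contribution = k / sqrt(d) = 0.65 / 0.0003807887 = 1707.0 MPa
sigma = sigma_0 + k/sqrt(d) = 46 + 1707.0 = 1753.0 MPa

1753.0


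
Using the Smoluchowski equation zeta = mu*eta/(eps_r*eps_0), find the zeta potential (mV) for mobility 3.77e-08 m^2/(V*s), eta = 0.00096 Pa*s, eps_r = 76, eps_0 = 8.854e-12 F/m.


Smoluchowski equation: zeta = mu * eta / (eps_r * eps_0)
zeta = 3.77e-08 * 0.00096 / (76 * 8.854e-12)
zeta = 0.053785 V = 53.78 mV

53.78


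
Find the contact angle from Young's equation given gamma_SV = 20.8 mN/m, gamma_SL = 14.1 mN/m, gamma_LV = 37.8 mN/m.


cos(theta) = (gamma_SV - gamma_SL) / gamma_LV
cos(theta) = (20.8 - 14.1) / 37.8
cos(theta) = 0.177249
theta = arccos(0.177249) = 79.79 degrees

79.79


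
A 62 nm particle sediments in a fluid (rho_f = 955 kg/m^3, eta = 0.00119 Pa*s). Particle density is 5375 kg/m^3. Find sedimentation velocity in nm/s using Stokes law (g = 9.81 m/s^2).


Radius R = 62/2 nm = 3.1e-08 m
Density difference = 5375 - 955 = 4420 kg/m^3
v = 2 * R^2 * (rho_p - rho_f) * g / (9 * eta)
v = 2 * (3.1e-08)^2 * 4420 * 9.81 / (9 * 0.00119)
v = 7.78135e-09 m/s = 7.7814 nm/s

7.7814


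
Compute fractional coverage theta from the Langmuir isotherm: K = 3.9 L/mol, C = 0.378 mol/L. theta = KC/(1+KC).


Langmuir isotherm: theta = K*C / (1 + K*C)
K*C = 3.9 * 0.378 = 1.4742
theta = 1.4742 / (1 + 1.4742) = 1.4742 / 2.4742
theta = 0.5958

0.5958


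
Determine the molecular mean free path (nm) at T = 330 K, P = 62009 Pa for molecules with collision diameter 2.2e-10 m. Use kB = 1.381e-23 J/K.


Mean free path: lambda = kB*T / (sqrt(2) * pi * d^2 * P)
lambda = 1.381e-23 * 330 / (sqrt(2) * pi * (2.2e-10)^2 * 62009)
lambda = 3.41777e-07 m
lambda = 341.78 nm

341.78


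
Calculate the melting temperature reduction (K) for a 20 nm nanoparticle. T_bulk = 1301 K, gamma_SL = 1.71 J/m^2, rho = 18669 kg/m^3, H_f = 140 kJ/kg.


Radius R = 20/2 = 10 nm = 1e-08 m
Convert H_f = 140 kJ/kg = 140000 J/kg
dT = 2 * gamma_SL * T_bulk / (rho * H_f * R)
dT = 2 * 1.71 * 1301 / (18669 * 140000 * 1e-08)
dT = 170.2 K

170.2


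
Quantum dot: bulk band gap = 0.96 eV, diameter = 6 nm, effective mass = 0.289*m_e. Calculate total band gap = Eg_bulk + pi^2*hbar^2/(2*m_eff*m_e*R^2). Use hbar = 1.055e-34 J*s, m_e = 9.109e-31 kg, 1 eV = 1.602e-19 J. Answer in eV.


Radius R = 6/2 nm = 3e-09 m
Confinement energy dE = pi^2 * hbar^2 / (2 * m_eff * m_e * R^2)
dE = pi^2 * (1.055e-34)^2 / (2 * 0.289 * 9.109e-31 * (3e-09)^2) J, divided by 1.602e-19 J/eV
dE = 0.1447 eV
Total band gap = E_g(bulk) + dE = 0.96 + 0.1447 = 1.1047 eV

1.1047


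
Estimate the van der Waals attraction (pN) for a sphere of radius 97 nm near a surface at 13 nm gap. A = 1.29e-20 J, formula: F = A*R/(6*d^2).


Convert to SI: R = 97 nm = 9.7e-08 m, d = 13 nm = 1.3e-08 m
F = A * R / (6 * d^2)
F = 1.29e-20 * 9.7e-08 / (6 * (1.3e-08)^2)
F = 1.23402e-12 N = 1.234 pN

1.234


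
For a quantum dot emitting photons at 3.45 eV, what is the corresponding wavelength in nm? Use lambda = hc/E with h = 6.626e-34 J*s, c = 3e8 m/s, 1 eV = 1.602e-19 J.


Convert energy: E = 3.45 eV = 3.45 * 1.602e-19 = 5.5269e-19 J
lambda = h*c / E = 6.626e-34 * 3e8 / 5.5269e-19
lambda = 3.59659e-07 m = 359.7 nm

359.7


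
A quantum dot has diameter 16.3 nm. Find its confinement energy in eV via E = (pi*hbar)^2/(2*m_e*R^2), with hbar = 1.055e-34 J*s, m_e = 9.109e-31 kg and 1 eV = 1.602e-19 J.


Radius R = 16.3/2 = 8.15 nm = 8.15e-09 m
E = (pi * 1.055e-34)^2 / (2 * 9.109e-31 * (8.15e-09)^2)
E(J) = 9.07797e-22
E = E(J) / 1.602e-19 = 0.0057 eV

0.0057


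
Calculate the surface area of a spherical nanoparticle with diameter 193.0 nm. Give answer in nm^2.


Radius r = 193.0/2 = 96.5 nm
Surface area SA = 4 * pi * r^2
SA = 4 * pi * (96.5)^2
SA = 117021.18 nm^2

117021.18


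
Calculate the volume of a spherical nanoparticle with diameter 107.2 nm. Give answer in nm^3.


Radius r = 107.2/2 = 53.6 nm
Volume V = (4/3) * pi * r^3
V = (4/3) * pi * (53.6)^3
V = 645034.55 nm^3

645034.55


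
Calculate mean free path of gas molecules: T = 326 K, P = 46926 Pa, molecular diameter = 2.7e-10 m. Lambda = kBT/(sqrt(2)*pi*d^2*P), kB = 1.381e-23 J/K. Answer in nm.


Mean free path: lambda = kB*T / (sqrt(2) * pi * d^2 * P)
lambda = 1.381e-23 * 326 / (sqrt(2) * pi * (2.7e-10)^2 * 46926)
lambda = 2.96214e-07 m
lambda = 296.21 nm

296.21


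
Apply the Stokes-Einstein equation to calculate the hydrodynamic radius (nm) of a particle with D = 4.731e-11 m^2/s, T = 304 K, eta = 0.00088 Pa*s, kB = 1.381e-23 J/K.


Stokes-Einstein: R = kB*T / (6*pi*eta*D)
R = 1.381e-23 * 304 / (6 * pi * 0.00088 * 4.731e-11)
R = 5.34971e-09 m = 5.35 nm

5.35


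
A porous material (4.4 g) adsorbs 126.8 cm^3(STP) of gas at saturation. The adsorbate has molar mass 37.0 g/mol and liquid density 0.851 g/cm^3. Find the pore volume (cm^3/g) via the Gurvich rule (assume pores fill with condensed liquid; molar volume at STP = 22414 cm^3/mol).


Moles adsorbed n = V_ads / 22414 = 126.8 / 22414 = 5.657179e-03 mol
Liquid volume V_liq = n * M / rho_liq = 5.657179e-03 * 37.0 / 0.851 = 0.24596 cm^3
Specific pore volume V_pore = V_liq / m_sample = 0.24596 / 4.4
V_pore = 0.0559 cm^3/g

0.0559


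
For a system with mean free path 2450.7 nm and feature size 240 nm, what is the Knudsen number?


Knudsen number Kn = lambda / L
Kn = 2450.7 / 240
Kn = 10.2112

10.2112


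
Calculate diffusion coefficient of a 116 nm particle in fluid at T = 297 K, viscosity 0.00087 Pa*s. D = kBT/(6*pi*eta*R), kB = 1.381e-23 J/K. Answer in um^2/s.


Radius R = 116/2 = 58 nm = 5.8e-08 m
D = kB*T / (6*pi*eta*R)
D = 1.381e-23 * 297 / (6 * pi * 0.00087 * 5.8e-08)
D = 4.31223e-12 m^2/s = 4.312 um^2/s

4.312


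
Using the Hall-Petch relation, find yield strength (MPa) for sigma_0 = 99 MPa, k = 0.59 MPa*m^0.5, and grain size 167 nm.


d = 167 nm = 1.67e-07 m
sqrt(d) = 0.0004086563
Hall-Petch contribution = k / sqrt(d) = 0.59 / 0.0004086563 = 1443.8 MPa
sigma = sigma_0 + k/sqrt(d) = 99 + 1443.8 = 1542.8 MPa

1542.8


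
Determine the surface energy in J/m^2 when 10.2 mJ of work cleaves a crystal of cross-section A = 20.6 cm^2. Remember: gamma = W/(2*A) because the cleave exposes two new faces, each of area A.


Convert: A = 20.6 cm^2 = 0.00206 m^2, W = 10.2 mJ = 0.0102 J
Cleaving exposes two faces of area A, so total new surface = 2*A and gamma = W / (2*A)
gamma = 0.0102 / (2 * 0.00206)
gamma = 2.476 J/m^2

2.476


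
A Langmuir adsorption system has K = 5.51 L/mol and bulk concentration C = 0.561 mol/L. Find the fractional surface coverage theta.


Langmuir isotherm: theta = K*C / (1 + K*C)
K*C = 5.51 * 0.561 = 3.09111
theta = 3.09111 / (1 + 3.09111) = 3.09111 / 4.09111
theta = 0.7556

0.7556


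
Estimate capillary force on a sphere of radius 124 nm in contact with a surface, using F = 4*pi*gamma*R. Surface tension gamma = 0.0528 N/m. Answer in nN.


Convert radius: R = 124 nm = 1.24e-07 m
F = 4 * pi * gamma * R
F = 4 * pi * 0.0528 * 1.24e-07
F = 8.22745e-08 N = 82.2745 nN

82.2745


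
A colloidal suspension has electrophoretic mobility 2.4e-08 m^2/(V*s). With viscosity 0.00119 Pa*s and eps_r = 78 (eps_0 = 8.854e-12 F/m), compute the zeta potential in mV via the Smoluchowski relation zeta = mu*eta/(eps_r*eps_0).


Smoluchowski equation: zeta = mu * eta / (eps_r * eps_0)
zeta = 2.4e-08 * 0.00119 / (78 * 8.854e-12)
zeta = 0.041355 V = 41.35 mV

41.35


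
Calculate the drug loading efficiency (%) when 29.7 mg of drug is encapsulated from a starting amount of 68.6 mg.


Drug loading efficiency = (drug loaded / drug initial) * 100
DLE = 29.7 / 68.6 * 100
DLE = 0.4329 * 100
DLE = 43.29%

43.29


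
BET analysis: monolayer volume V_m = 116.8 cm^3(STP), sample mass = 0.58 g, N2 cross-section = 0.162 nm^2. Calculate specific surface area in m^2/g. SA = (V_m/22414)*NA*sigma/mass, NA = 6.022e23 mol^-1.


Number of moles in monolayer = V_m / 22414 = 116.8 / 22414 = 0.00521103
Number of molecules = moles * NA = 0.00521103 * 6.022e23
SA = molecules * sigma / mass
SA = (116.8 / 22414) * 6.022e23 * 0.162e-18 / 0.58
SA = 876.5 m^2/g

876.5


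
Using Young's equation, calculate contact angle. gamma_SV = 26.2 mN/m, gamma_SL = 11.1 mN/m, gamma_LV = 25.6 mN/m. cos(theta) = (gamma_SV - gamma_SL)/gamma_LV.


cos(theta) = (gamma_SV - gamma_SL) / gamma_LV
cos(theta) = (26.2 - 11.1) / 25.6
cos(theta) = 0.589844
theta = arccos(0.589844) = 53.85 degrees

53.85


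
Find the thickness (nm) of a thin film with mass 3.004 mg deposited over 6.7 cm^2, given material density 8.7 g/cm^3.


Convert: m = 3.004 mg = 3.0040e-06 kg, A = 6.7 cm^2 = 6.7000e-04 m^2, rho = 8.7 g/cm^3 = 8700 kg/m^3
t = m / (A * rho)
t = 3.0040e-06 / (6.7000e-04 * 8700)
t = 5.1535e-07 m = 515.4 nm

515.4


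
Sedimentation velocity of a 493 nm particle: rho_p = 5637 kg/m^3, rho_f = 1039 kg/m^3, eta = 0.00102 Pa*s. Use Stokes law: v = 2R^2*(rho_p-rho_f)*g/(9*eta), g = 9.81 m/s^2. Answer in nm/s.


Radius R = 493/2 nm = 2.465e-07 m
Density difference = 5637 - 1039 = 4598 kg/m^3
v = 2 * R^2 * (rho_p - rho_f) * g / (9 * eta)
v = 2 * (2.465e-07)^2 * 4598 * 9.81 / (9 * 0.00102)
v = 5.97117e-07 m/s = 597.1166 nm/s

597.1166


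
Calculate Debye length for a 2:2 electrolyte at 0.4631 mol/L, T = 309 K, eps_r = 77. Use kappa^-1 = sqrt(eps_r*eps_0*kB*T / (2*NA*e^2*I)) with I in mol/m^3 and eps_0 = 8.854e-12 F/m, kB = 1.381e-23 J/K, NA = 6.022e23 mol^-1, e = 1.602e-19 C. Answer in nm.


Ionic strength I = 0.4631 * 2^2 * 1000 = 1852.4 mol/m^3
kappa^-1 = sqrt(77 * 8.854e-12 * 1.381e-23 * 309 / (2 * 6.022e23 * (1.602e-19)^2 * 1852.4))
kappa^-1 = 0.225 nm

0.225


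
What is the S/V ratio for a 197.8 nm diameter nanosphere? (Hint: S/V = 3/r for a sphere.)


Radius r = 197.8/2 = 98.9 nm
S/V = 3 / r = 3 / 98.9
S/V = 0.0303 nm^-1

0.0303


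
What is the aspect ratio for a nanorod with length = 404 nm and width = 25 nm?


Aspect ratio AR = length / diameter
AR = 404 / 25
AR = 16.16

16.16


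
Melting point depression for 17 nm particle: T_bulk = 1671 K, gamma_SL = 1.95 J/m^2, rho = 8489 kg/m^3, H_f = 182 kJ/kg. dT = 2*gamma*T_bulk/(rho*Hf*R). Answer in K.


Radius R = 17/2 = 8.5 nm = 8.5e-09 m
Convert H_f = 182 kJ/kg = 182000 J/kg
dT = 2 * gamma_SL * T_bulk / (rho * H_f * R)
dT = 2 * 1.95 * 1671 / (8489 * 182000 * 8.5e-09)
dT = 496.2 K

496.2


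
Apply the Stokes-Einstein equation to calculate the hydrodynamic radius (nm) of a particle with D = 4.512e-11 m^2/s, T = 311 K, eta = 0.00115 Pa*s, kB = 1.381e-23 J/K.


Stokes-Einstein: R = kB*T / (6*pi*eta*D)
R = 1.381e-23 * 311 / (6 * pi * 0.00115 * 4.512e-11)
R = 4.39123e-09 m = 4.39 nm

4.39


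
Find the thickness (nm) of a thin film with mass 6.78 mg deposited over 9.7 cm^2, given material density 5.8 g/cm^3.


Convert: m = 6.78 mg = 6.7800e-06 kg, A = 9.7 cm^2 = 9.7000e-04 m^2, rho = 5.8 g/cm^3 = 5800 kg/m^3
t = m / (A * rho)
t = 6.7800e-06 / (9.7000e-04 * 5800)
t = 1.2051e-06 m = 1205.1 nm

1205.1


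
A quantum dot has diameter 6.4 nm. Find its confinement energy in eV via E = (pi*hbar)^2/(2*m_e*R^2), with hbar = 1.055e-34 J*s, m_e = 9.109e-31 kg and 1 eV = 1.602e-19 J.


Radius R = 6.4/2 = 3.2 nm = 3.2e-09 m
E = (pi * 1.055e-34)^2 / (2 * 9.109e-31 * (3.2e-09)^2)
E(J) = 5.88849e-21
E = E(J) / 1.602e-19 = 0.0368 eV

0.0368


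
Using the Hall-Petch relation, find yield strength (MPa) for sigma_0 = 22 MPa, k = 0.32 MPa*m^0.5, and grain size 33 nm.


d = 33 nm = 3.3e-08 m
sqrt(d) = 0.000181659
Hall-Petch contribution = k / sqrt(d) = 0.32 / 0.000181659 = 1761.5 MPa
sigma = sigma_0 + k/sqrt(d) = 22 + 1761.5 = 1783.5 MPa

1783.5


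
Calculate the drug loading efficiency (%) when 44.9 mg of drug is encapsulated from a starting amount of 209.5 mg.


Drug loading efficiency = (drug loaded / drug initial) * 100
DLE = 44.9 / 209.5 * 100
DLE = 0.2143 * 100
DLE = 21.43%

21.43


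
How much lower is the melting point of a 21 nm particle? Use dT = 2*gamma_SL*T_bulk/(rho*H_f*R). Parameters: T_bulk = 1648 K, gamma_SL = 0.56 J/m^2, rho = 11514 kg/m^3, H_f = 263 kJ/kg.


Radius R = 21/2 = 10.5 nm = 1.05e-08 m
Convert H_f = 263 kJ/kg = 263000 J/kg
dT = 2 * gamma_SL * T_bulk / (rho * H_f * R)
dT = 2 * 0.56 * 1648 / (11514 * 263000 * 1.05e-08)
dT = 58.1 K

58.1


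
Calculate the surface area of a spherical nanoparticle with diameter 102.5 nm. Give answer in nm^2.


Radius r = 102.5/2 = 51.25 nm
Surface area SA = 4 * pi * r^2
SA = 4 * pi * (51.25)^2
SA = 33006.36 nm^2

33006.36


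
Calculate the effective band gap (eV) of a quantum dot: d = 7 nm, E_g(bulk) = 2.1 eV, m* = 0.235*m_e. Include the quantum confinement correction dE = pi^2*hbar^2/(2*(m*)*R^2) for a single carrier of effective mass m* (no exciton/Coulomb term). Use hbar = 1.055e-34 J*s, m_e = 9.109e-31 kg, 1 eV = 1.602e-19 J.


Radius R = 7/2 nm = 3.5e-09 m
Confinement energy dE = pi^2 * hbar^2 / (2 * m_eff * m_e * R^2)
dE = pi^2 * (1.055e-34)^2 / (2 * 0.235 * 9.109e-31 * (3.5e-09)^2) J, divided by 1.602e-19 J/eV
dE = 0.1307 eV
Total band gap = E_g(bulk) + dE = 2.1 + 0.1307 = 2.2307 eV

2.2307


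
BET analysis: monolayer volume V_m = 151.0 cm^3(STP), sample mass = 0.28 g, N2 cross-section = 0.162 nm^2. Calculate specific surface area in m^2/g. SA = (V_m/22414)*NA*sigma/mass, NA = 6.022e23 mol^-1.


Number of moles in monolayer = V_m / 22414 = 151.0 / 22414 = 0.00673686
Number of molecules = moles * NA = 0.00673686 * 6.022e23
SA = molecules * sigma / mass
SA = (151.0 / 22414) * 6.022e23 * 0.162e-18 / 0.28
SA = 2347.2 m^2/g

2347.2


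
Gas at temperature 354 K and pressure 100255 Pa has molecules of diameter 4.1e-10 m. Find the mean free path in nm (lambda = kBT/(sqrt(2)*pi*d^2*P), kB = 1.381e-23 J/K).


Mean free path: lambda = kB*T / (sqrt(2) * pi * d^2 * P)
lambda = 1.381e-23 * 354 / (sqrt(2) * pi * (4.1e-10)^2 * 100255)
lambda = 6.52918e-08 m
lambda = 65.29 nm

65.29


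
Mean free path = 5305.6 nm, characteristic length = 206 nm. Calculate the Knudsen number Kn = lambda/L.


Knudsen number Kn = lambda / L
Kn = 5305.6 / 206
Kn = 25.7553

25.7553


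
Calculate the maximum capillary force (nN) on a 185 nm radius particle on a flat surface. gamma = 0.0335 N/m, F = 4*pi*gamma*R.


Convert radius: R = 185 nm = 1.85e-07 m
F = 4 * pi * gamma * R
F = 4 * pi * 0.0335 * 1.85e-07
F = 7.78801e-08 N = 77.8801 nN

77.8801


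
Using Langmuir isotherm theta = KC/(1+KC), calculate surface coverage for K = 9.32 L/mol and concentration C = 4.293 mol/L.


Langmuir isotherm: theta = K*C / (1 + K*C)
K*C = 9.32 * 4.293 = 40.01076
theta = 40.01076 / (1 + 40.01076) = 40.01076 / 41.01076
theta = 0.9756

0.9756


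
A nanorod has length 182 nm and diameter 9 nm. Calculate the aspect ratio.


Aspect ratio AR = length / diameter
AR = 182 / 9
AR = 20.22

20.22


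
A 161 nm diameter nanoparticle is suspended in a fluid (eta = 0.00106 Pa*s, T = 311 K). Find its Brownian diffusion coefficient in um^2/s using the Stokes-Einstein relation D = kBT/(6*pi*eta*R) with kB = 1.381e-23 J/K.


Radius R = 161/2 = 80.5 nm = 8.05e-08 m
D = kB*T / (6*pi*eta*R)
D = 1.381e-23 * 311 / (6 * pi * 0.00106 * 8.05e-08)
D = 2.67025e-12 m^2/s = 2.67 um^2/s

2.67


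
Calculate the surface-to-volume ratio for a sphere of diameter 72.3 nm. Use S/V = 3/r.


Radius r = 72.3/2 = 36.15 nm
S/V = 3 / r = 3 / 36.15
S/V = 0.083 nm^-1

0.083


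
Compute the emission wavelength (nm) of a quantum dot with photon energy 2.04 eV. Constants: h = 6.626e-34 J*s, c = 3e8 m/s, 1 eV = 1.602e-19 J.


Convert energy: E = 2.04 eV = 2.04 * 1.602e-19 = 3.26808e-19 J
lambda = h*c / E = 6.626e-34 * 3e8 / 3.26808e-19
lambda = 6.08247e-07 m = 608.2 nm

608.2


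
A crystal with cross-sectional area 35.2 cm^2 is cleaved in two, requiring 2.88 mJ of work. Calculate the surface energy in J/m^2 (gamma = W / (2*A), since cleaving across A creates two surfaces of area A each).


Convert: A = 35.2 cm^2 = 0.00352 m^2, W = 2.88 mJ = 0.00288 J
Cleaving exposes two faces of area A, so total new surface = 2*A and gamma = W / (2*A)
gamma = 0.00288 / (2 * 0.00352)
gamma = 0.409 J/m^2

0.409


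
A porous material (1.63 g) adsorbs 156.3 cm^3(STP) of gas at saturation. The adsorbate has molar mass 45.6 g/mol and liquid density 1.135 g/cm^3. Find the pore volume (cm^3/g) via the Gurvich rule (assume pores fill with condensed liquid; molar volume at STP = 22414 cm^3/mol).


Moles adsorbed n = V_ads / 22414 = 156.3 / 22414 = 6.973320e-03 mol
Liquid volume V_liq = n * M / rho_liq = 6.973320e-03 * 45.6 / 1.135 = 0.28016 cm^3
Specific pore volume V_pore = V_liq / m_sample = 0.28016 / 1.63
V_pore = 0.1719 cm^3/g

0.1719


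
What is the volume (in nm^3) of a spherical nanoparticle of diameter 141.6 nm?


Radius r = 141.6/2 = 70.8 nm
Volume V = (4/3) * pi * r^3
V = (4/3) * pi * (70.8)^3
V = 1486580.33 nm^3

1486580.33


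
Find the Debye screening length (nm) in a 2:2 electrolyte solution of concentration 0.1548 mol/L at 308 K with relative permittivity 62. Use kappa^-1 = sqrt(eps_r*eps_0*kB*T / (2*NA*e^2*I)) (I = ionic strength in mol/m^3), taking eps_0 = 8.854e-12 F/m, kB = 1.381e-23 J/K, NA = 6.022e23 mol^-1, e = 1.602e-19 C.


Ionic strength I = 0.1548 * 2^2 * 1000 = 619.2 mol/m^3
kappa^-1 = sqrt(62 * 8.854e-12 * 1.381e-23 * 308 / (2 * 6.022e23 * (1.602e-19)^2 * 619.2))
kappa^-1 = 0.349 nm

0.349


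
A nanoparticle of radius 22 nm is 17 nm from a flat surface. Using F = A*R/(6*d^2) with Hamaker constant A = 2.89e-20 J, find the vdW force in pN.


Convert to SI: R = 22 nm = 2.2e-08 m, d = 17 nm = 1.7e-08 m
F = A * R / (6 * d^2)
F = 2.89e-20 * 2.2e-08 / (6 * (1.7e-08)^2)
F = 3.66667e-13 N = 0.367 pN

0.367


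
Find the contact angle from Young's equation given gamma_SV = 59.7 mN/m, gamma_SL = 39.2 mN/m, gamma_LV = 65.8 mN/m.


cos(theta) = (gamma_SV - gamma_SL) / gamma_LV
cos(theta) = (59.7 - 39.2) / 65.8
cos(theta) = 0.31155
theta = arccos(0.31155) = 71.85 degrees

71.85


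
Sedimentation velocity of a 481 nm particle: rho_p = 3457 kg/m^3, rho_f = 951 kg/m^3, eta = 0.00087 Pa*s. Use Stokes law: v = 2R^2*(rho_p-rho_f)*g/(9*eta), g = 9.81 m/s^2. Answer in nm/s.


Radius R = 481/2 nm = 2.405e-07 m
Density difference = 3457 - 951 = 2506 kg/m^3
v = 2 * R^2 * (rho_p - rho_f) * g / (9 * eta)
v = 2 * (2.405e-07)^2 * 2506 * 9.81 / (9 * 0.00087)
v = 3.63202e-07 m/s = 363.2022 nm/s

363.2022


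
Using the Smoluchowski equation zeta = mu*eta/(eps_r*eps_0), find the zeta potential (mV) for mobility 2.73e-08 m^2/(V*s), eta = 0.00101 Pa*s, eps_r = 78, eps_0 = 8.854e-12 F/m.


Smoluchowski equation: zeta = mu * eta / (eps_r * eps_0)
zeta = 2.73e-08 * 0.00101 / (78 * 8.854e-12)
zeta = 0.039925 V = 39.93 mV

39.93


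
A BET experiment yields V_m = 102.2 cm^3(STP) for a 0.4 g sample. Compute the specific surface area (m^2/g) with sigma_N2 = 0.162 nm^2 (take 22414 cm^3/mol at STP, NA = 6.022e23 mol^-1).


Number of moles in monolayer = V_m / 22414 = 102.2 / 22414 = 0.00455965
Number of molecules = moles * NA = 0.00455965 * 6.022e23
SA = molecules * sigma / mass
SA = (102.2 / 22414) * 6.022e23 * 0.162e-18 / 0.4
SA = 1112.1 m^2/g

1112.1


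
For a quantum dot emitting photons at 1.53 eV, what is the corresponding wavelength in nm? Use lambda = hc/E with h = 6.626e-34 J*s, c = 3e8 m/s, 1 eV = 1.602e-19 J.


Convert energy: E = 1.53 eV = 1.53 * 1.602e-19 = 2.45106e-19 J
lambda = h*c / E = 6.626e-34 * 3e8 / 2.45106e-19
lambda = 8.10996e-07 m = 811.0 nm

811.0


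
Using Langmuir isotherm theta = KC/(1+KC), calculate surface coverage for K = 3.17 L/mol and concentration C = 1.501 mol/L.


Langmuir isotherm: theta = K*C / (1 + K*C)
K*C = 3.17 * 1.501 = 4.75817
theta = 4.75817 / (1 + 4.75817) = 4.75817 / 5.75817
theta = 0.8263

0.8263


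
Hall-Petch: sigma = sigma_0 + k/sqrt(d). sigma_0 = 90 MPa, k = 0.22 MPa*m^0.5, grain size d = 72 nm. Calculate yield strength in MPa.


d = 72 nm = 7.2e-08 m
sqrt(d) = 0.0002683282
Hall-Petch contribution = k / sqrt(d) = 0.22 / 0.0002683282 = 819.9 MPa
sigma = sigma_0 + k/sqrt(d) = 90 + 819.9 = 909.9 MPa

909.9


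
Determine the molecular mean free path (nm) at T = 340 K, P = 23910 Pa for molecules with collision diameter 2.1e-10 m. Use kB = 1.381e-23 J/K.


Mean free path: lambda = kB*T / (sqrt(2) * pi * d^2 * P)
lambda = 1.381e-23 * 340 / (sqrt(2) * pi * (2.1e-10)^2 * 23910)
lambda = 1.00228e-06 m
lambda = 1002.28 nm

1002.28


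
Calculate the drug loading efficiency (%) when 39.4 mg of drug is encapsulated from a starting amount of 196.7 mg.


Drug loading efficiency = (drug loaded / drug initial) * 100
DLE = 39.4 / 196.7 * 100
DLE = 0.2003 * 100
DLE = 20.03%

20.03


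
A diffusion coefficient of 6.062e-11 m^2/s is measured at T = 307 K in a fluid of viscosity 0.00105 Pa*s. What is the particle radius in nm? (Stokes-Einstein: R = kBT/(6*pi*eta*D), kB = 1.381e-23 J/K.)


Stokes-Einstein: R = kB*T / (6*pi*eta*D)
R = 1.381e-23 * 307 / (6 * pi * 0.00105 * 6.062e-11)
R = 3.53367e-09 m = 3.53 nm

3.53


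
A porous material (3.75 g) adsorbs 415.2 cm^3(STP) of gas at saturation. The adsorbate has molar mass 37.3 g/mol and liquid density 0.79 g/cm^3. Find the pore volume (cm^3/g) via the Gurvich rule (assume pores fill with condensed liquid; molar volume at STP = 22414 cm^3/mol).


Moles adsorbed n = V_ads / 22414 = 415.2 / 22414 = 1.852414e-02 mol
Liquid volume V_liq = n * M / rho_liq = 1.852414e-02 * 37.3 / 0.79 = 0.87462 cm^3
Specific pore volume V_pore = V_liq / m_sample = 0.87462 / 3.75
V_pore = 0.2332 cm^3/g

0.2332


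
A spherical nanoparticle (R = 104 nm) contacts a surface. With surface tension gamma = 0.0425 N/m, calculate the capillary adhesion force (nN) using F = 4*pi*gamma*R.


Convert radius: R = 104 nm = 1.04e-07 m
F = 4 * pi * gamma * R
F = 4 * pi * 0.0425 * 1.04e-07
F = 5.55434e-08 N = 55.5434 nN

55.5434


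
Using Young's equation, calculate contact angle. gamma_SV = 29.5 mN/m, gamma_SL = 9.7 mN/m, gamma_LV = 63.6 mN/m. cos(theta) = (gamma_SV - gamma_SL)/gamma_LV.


cos(theta) = (gamma_SV - gamma_SL) / gamma_LV
cos(theta) = (29.5 - 9.7) / 63.6
cos(theta) = 0.311321
theta = arccos(0.311321) = 71.86 degrees

71.86


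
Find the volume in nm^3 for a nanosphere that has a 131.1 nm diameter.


Radius r = 131.1/2 = 65.55 nm
Volume V = (4/3) * pi * r^3
V = (4/3) * pi * (65.55)^3
V = 1179795.4 nm^3

1179795.4


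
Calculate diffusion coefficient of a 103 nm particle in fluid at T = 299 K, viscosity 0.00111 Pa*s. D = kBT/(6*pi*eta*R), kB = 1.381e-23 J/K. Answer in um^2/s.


Radius R = 103/2 = 51.5 nm = 5.15e-08 m
D = kB*T / (6*pi*eta*R)
D = 1.381e-23 * 299 / (6 * pi * 0.00111 * 5.15e-08)
D = 3.83207e-12 m^2/s = 3.832 um^2/s

3.832


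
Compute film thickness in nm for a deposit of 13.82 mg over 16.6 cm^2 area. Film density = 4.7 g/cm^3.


Convert: m = 13.82 mg = 1.3820e-05 kg, A = 16.6 cm^2 = 1.6600e-03 m^2, rho = 4.7 g/cm^3 = 4700 kg/m^3
t = m / (A * rho)
t = 1.3820e-05 / (1.6600e-03 * 4700)
t = 1.7713e-06 m = 1771.3 nm

1771.3


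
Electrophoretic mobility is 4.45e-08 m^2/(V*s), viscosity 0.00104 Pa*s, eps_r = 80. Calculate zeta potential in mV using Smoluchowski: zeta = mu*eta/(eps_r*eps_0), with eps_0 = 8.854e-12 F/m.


Smoluchowski equation: zeta = mu * eta / (eps_r * eps_0)
zeta = 4.45e-08 * 0.00104 / (80 * 8.854e-12)
zeta = 0.065338 V = 65.34 mV

65.34


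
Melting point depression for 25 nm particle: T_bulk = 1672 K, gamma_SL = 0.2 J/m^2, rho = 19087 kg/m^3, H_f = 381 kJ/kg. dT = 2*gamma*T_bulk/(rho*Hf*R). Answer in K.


Radius R = 25/2 = 12.5 nm = 1.25e-08 m
Convert H_f = 381 kJ/kg = 381000 J/kg
dT = 2 * gamma_SL * T_bulk / (rho * H_f * R)
dT = 2 * 0.2 * 1672 / (19087 * 381000 * 1.25e-08)
dT = 7.4 K

7.4


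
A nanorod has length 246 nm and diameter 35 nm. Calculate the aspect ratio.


Aspect ratio AR = length / diameter
AR = 246 / 35
AR = 7.03

7.03


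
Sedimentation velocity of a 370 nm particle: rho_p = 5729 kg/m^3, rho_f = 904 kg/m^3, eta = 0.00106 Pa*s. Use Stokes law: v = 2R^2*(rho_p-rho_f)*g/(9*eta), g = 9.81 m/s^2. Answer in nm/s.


Radius R = 370/2 nm = 1.85e-07 m
Density difference = 5729 - 904 = 4825 kg/m^3
v = 2 * R^2 * (rho_p - rho_f) * g / (9 * eta)
v = 2 * (1.85e-07)^2 * 4825 * 9.81 / (9 * 0.00106)
v = 3.39619e-07 m/s = 339.6185 nm/s

339.6185


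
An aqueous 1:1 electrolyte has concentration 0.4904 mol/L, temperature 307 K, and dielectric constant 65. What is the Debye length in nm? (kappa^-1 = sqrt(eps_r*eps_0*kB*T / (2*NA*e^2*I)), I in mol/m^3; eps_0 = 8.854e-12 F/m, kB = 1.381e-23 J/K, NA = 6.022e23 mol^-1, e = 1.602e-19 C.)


Ionic strength I = 0.4904 * 1^2 * 1000 = 490.4 mol/m^3
kappa^-1 = sqrt(65 * 8.854e-12 * 1.381e-23 * 307 / (2 * 6.022e23 * (1.602e-19)^2 * 490.4))
kappa^-1 = 0.401 nm

0.401


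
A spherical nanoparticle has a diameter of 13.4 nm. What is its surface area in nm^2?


Radius r = 13.4/2 = 6.7 nm
Surface area SA = 4 * pi * r^2
SA = 4 * pi * (6.7)^2
SA = 564.1 nm^2

564.1


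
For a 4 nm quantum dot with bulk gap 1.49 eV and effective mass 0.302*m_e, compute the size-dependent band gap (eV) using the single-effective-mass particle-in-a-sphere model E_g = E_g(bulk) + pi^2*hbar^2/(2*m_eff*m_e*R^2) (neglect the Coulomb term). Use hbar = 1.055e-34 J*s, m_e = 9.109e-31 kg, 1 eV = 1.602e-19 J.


Radius R = 4/2 nm = 2e-09 m
Confinement energy dE = pi^2 * hbar^2 / (2 * m_eff * m_e * R^2)
dE = pi^2 * (1.055e-34)^2 / (2 * 0.302 * 9.109e-31 * (2e-09)^2) J, divided by 1.602e-19 J/eV
dE = 0.3116 eV
Total band gap = E_g(bulk) + dE = 1.49 + 0.3116 = 1.8016 eV

1.8016


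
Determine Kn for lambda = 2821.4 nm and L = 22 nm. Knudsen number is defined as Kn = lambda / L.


Knudsen number Kn = lambda / L
Kn = 2821.4 / 22
Kn = 128.2455

128.2455


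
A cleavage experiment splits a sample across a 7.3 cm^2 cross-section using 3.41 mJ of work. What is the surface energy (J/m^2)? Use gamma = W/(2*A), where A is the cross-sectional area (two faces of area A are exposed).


Convert: A = 7.3 cm^2 = 0.00073 m^2, W = 3.41 mJ = 0.00341 J
Cleaving exposes two faces of area A, so total new surface = 2*A and gamma = W / (2*A)
gamma = 0.00341 / (2 * 0.00073)
gamma = 2.336 J/m^2

2.336


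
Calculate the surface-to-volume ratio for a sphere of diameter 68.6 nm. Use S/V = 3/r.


Radius r = 68.6/2 = 34.3 nm
S/V = 3 / r = 3 / 34.3
S/V = 0.0875 nm^-1

0.0875


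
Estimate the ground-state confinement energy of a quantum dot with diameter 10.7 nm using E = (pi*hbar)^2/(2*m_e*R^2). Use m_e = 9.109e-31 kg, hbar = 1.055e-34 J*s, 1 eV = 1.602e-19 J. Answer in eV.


Radius R = 10.7/2 = 5.35 nm = 5.35e-09 m
E = (pi * 1.055e-34)^2 / (2 * 9.109e-31 * (5.35e-09)^2)
E(J) = 2.10667e-21
E = E(J) / 1.602e-19 = 0.0132 eV

0.0132


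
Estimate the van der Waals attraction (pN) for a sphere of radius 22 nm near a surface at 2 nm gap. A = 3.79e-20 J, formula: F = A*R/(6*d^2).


Convert to SI: R = 22 nm = 2.2e-08 m, d = 2 nm = 2e-09 m
F = A * R / (6 * d^2)
F = 3.79e-20 * 2.2e-08 / (6 * (2e-09)^2)
F = 3.47417e-11 N = 34.742 pN

34.742


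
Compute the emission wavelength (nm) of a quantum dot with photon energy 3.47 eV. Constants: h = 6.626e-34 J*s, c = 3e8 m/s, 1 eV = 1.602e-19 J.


Convert energy: E = 3.47 eV = 3.47 * 1.602e-19 = 5.55894e-19 J
lambda = h*c / E = 6.626e-34 * 3e8 / 5.55894e-19
lambda = 3.57586e-07 m = 357.6 nm

357.6


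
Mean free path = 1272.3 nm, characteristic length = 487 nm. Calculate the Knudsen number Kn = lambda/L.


Knudsen number Kn = lambda / L
Kn = 1272.3 / 487
Kn = 2.6125

2.6125


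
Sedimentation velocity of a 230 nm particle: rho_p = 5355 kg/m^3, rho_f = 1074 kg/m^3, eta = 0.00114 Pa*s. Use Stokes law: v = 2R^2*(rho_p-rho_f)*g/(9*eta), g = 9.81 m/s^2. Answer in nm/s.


Radius R = 230/2 nm = 1.15e-07 m
Density difference = 5355 - 1074 = 4281 kg/m^3
v = 2 * R^2 * (rho_p - rho_f) * g / (9 * eta)
v = 2 * (1.15e-07)^2 * 4281 * 9.81 / (9 * 0.00114)
v = 1.08266e-07 m/s = 108.2661 nm/s

108.2661


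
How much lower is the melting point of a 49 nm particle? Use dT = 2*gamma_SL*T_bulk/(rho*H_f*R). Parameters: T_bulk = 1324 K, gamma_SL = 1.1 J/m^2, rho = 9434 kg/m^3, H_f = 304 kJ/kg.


Radius R = 49/2 = 24.5 nm = 2.45e-08 m
Convert H_f = 304 kJ/kg = 304000 J/kg
dT = 2 * gamma_SL * T_bulk / (rho * H_f * R)
dT = 2 * 1.1 * 1324 / (9434 * 304000 * 2.45e-08)
dT = 41.5 K

41.5


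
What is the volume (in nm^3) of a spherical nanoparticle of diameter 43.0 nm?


Radius r = 43.0/2 = 21.5 nm
Volume V = (4/3) * pi * r^3
V = (4/3) * pi * (21.5)^3
V = 41629.77 nm^3

41629.77


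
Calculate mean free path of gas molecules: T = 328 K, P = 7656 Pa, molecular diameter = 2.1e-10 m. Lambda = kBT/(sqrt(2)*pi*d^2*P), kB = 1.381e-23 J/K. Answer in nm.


Mean free path: lambda = kB*T / (sqrt(2) * pi * d^2 * P)
lambda = 1.381e-23 * 328 / (sqrt(2) * pi * (2.1e-10)^2 * 7656)
lambda = 3.01969e-06 m
lambda = 3019.69 nm

3019.69


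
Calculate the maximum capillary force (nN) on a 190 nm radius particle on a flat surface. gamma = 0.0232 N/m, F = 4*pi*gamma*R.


Convert radius: R = 190 nm = 1.9e-07 m
F = 4 * pi * gamma * R
F = 4 * pi * 0.0232 * 1.9e-07
F = 5.53926e-08 N = 55.3926 nN

55.3926


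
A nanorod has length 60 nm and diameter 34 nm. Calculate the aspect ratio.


Aspect ratio AR = length / diameter
AR = 60 / 34
AR = 1.76

1.76


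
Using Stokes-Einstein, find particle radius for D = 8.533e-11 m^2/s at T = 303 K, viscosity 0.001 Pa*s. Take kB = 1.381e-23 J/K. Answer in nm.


Stokes-Einstein: R = kB*T / (6*pi*eta*D)
R = 1.381e-23 * 303 / (6 * pi * 0.001 * 8.533e-11)
R = 2.60156e-09 m = 2.6 nm

2.6


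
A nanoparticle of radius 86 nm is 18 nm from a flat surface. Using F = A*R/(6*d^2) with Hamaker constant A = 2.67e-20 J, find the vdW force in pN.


Convert to SI: R = 86 nm = 8.6e-08 m, d = 18 nm = 1.8e-08 m
F = A * R / (6 * d^2)
F = 2.67e-20 * 8.6e-08 / (6 * (1.8e-08)^2)
F = 1.18117e-12 N = 1.181 pN

1.181


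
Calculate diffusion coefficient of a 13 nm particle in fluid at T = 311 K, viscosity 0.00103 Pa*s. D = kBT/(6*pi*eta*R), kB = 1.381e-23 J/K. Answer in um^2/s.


Radius R = 13/2 = 6.5 nm = 6.5e-09 m
D = kB*T / (6*pi*eta*R)
D = 1.381e-23 * 311 / (6 * pi * 0.00103 * 6.5e-09)
D = 3.40332e-11 m^2/s = 34.033 um^2/s

34.033


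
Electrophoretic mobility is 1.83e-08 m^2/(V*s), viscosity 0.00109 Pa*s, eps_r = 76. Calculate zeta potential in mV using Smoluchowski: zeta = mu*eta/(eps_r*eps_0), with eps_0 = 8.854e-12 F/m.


Smoluchowski equation: zeta = mu * eta / (eps_r * eps_0)
zeta = 1.83e-08 * 0.00109 / (76 * 8.854e-12)
zeta = 0.029643 V = 29.64 mV

29.64


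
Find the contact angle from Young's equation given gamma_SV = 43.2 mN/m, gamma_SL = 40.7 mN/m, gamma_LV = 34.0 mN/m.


cos(theta) = (gamma_SV - gamma_SL) / gamma_LV
cos(theta) = (43.2 - 40.7) / 34.0
cos(theta) = 0.073529
theta = arccos(0.073529) = 85.78 degrees

85.78


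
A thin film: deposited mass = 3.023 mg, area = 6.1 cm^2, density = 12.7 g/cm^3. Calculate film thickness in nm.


Convert: m = 3.023 mg = 3.0230e-06 kg, A = 6.1 cm^2 = 6.1000e-04 m^2, rho = 12.7 g/cm^3 = 12700 kg/m^3
t = m / (A * rho)
t = 3.0230e-06 / (6.1000e-04 * 12700)
t = 3.9022e-07 m = 390.2 nm

390.2


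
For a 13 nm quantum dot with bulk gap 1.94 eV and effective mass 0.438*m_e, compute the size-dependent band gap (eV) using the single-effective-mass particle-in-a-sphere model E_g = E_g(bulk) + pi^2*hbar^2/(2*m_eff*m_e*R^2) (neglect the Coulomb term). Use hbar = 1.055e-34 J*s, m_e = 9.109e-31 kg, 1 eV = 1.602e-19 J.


Radius R = 13/2 nm = 6.5e-09 m
Confinement energy dE = pi^2 * hbar^2 / (2 * m_eff * m_e * R^2)
dE = pi^2 * (1.055e-34)^2 / (2 * 0.438 * 9.109e-31 * (6.5e-09)^2) J, divided by 1.602e-19 J/eV
dE = 0.0203 eV
Total band gap = E_g(bulk) + dE = 1.94 + 0.0203 = 1.9603 eV

1.9603


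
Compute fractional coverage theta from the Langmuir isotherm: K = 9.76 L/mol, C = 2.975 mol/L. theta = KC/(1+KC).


Langmuir isotherm: theta = K*C / (1 + K*C)
K*C = 9.76 * 2.975 = 29.036
theta = 29.036 / (1 + 29.036) = 29.036 / 30.036
theta = 0.9667

0.9667


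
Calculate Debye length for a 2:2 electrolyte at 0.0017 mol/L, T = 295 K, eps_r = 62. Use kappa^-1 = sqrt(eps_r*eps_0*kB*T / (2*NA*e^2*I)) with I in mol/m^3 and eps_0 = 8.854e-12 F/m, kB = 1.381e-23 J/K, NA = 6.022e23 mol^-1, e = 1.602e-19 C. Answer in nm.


Ionic strength I = 0.0017 * 2^2 * 1000 = 6.8 mol/m^3
kappa^-1 = sqrt(62 * 8.854e-12 * 1.381e-23 * 295 / (2 * 6.022e23 * (1.602e-19)^2 * 6.8))
kappa^-1 = 3.262 nm

3.262
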